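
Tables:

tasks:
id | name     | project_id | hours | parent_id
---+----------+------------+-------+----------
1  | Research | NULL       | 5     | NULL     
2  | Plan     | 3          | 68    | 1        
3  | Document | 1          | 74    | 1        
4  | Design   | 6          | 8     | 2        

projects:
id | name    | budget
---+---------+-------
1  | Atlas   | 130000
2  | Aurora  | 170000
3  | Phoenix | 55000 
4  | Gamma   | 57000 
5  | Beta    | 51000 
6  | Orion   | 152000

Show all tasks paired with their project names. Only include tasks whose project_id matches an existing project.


INNER JOIN keeps only tasks rows whose project_id matches an id in projects. Walk through each task:
  - task 1 (Research): project_id=NULL, no match -> dropped
  - task 2 (Plan): project_id=3 -> matches Phoenix
  - task 3 (Document): project_id=1 -> matches Atlas
  - task 4 (Design): project_id=6 -> matches Orion
So 1 of 4 rows is dropped.

SQL:
SELECT a.name, b.name AS project
FROM tasks a
INNER JOIN projects b ON a.project_id = b.id

Result:
name     | project
---------+--------
Plan     | Phoenix
Document | Atlas  
Design   | Orion  


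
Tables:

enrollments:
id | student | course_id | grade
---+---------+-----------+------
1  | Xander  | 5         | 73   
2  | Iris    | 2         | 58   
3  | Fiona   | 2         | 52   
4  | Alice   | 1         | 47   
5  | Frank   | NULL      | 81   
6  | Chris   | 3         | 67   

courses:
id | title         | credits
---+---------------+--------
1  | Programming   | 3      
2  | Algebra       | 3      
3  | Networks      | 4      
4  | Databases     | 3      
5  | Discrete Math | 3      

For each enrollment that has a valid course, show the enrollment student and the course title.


INNER JOIN keeps only enrollments rows whose course_id matches an id in courses. Walk through each enrollment:
  - enrollment 1 (Xander): course_id=5 -> matches Discrete Math
  - enrollment 2 (Iris): course_id=2 -> matches Algebra
  - enrollment 3 (Fiona): course_id=2 -> matches Algebra
  - enrollment 4 (Alice): course_id=1 -> matches Programming
  - enrollment 5 (Frank): course_id=NULL, no match -> dropped
  - enrollment 6 (Chris): course_id=3 -> matches Networks
So 1 of 6 rows is dropped.

SQL:
SELECT a.student, b.title AS course
FROM enrollments a
INNER JOIN courses b ON a.course_id = b.id

Result:
student | course       
--------+--------------
Xander  | Discrete Math
Iris    | Algebra      
Fiona   | Algebra      
Alice   | Programming  
Chris   | Networks     


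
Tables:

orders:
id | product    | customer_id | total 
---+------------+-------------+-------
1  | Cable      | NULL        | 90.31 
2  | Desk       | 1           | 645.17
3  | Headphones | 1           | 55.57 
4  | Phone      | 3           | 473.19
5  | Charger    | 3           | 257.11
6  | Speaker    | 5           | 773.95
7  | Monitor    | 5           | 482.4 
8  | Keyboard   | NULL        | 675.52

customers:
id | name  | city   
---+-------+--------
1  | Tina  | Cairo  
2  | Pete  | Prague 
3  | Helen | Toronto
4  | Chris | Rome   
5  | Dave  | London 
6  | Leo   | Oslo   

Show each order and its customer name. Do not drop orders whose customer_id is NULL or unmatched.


LEFT JOIN keeps every row from orders (the left table); where customer_id has no match in customers, the customer columns become NULL. Walk through each order:
  - order 1 (Cable): customer_id=NULL, no match -> kept with NULL
  - order 2 (Desk): customer_id=1 -> matches Tina
  - order 3 (Headphones): customer_id=1 -> matches Tina
  - order 4 (Phone): customer_id=3 -> matches Helen
  - order 5 (Charger): customer_id=3 -> matches Helen
  - order 6 (Speaker): customer_id=5 -> matches Dave
  - order 7 (Monitor): customer_id=5 -> matches Dave
  - order 8 (Keyboard): customer_id=NULL, no match -> kept with NULL
All 8 rows appear; 2 have NULL customer.

SQL:
SELECT a.product, b.name AS customer
FROM orders a
LEFT JOIN customers b ON a.customer_id = b.id

Result:
product    | customer
-----------+---------
Cable      | NULL    
Desk       | Tina    
Headphones | Tina    
Phone      | Helen   
Charger    | Helen   
Speaker    | Dave    
Monitor    | Dave    
Keyboard   | NULL    


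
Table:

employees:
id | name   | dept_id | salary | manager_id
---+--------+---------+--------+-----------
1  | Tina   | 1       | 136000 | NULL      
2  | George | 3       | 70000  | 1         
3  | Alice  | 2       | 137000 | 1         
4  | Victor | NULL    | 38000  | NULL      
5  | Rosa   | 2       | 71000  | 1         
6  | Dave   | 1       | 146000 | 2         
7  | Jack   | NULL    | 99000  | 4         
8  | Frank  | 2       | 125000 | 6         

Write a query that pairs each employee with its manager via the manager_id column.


This is a self-join: employees is joined to a second copy of itself, matching each row's manager_id to another row's id. Use LEFT JOIN so rows with manager_id=NULL are kept.
  - employee 1 (Tina): manager_id=NULL -> NULL
  - employee 2 (George): manager_id=1 -> Tina
  - employee 3 (Alice): manager_id=1 -> Tina
  - employee 4 (Victor): manager_id=NULL -> NULL
  - employee 5 (Rosa): manager_id=1 -> Tina
  - employee 6 (Dave): manager_id=2 -> George
  - employee 7 (Jack): manager_id=4 -> Victor
  - employee 8 (Frank): manager_id=6 -> Dave

SQL:
SELECT a.name AS item, b.name AS manager
FROM employees a
LEFT JOIN employees b ON a.manager_id = b.id

Result:
item   | manager
-------+--------
Tina   | NULL   
George | Tina   
Alice  | Tina   
Victor | NULL   
Rosa   | Tina   
Dave   | George 
Jack   | Victor 
Frank  | Dave   


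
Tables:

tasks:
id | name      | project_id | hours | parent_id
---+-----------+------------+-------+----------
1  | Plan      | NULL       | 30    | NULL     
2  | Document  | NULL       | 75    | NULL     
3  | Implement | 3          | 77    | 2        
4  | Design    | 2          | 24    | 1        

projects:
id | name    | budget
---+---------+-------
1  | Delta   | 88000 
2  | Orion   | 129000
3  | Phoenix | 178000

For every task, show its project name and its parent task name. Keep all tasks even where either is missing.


Two LEFT JOINs from the same base table tasks: one to projects via project_id, one to tasks itself via parent_id. Both are LEFT so every task is preserved.
Match against projects:
  - task 1 (Plan): project_id=NULL, no match -> kept with NULL
  - task 2 (Document): project_id=NULL, no match -> kept with NULL
  - task 3 (Implement): project_id=3 -> matches Phoenix
  - task 4 (Design): project_id=2 -> matches Orion
Match against tasks (self):
  - task 1 (Plan): parent_id=NULL -> NULL
  - task 2 (Document): parent_id=NULL -> NULL
  - task 3 (Implement): parent_id=2 -> Document
  - task 4 (Design): parent_id=1 -> Plan

SQL:
SELECT a.name, b.name AS project, c.name AS parent
FROM tasks a
LEFT JOIN projects b ON a.project_id = b.id
LEFT JOIN tasks c ON a.parent_id = c.id

Result:
name      | project | parent  
----------+---------+---------
Plan      | NULL    | NULL    
Document  | NULL    | NULL    
Implement | Phoenix | Document
Design    | Orion   | Plan    


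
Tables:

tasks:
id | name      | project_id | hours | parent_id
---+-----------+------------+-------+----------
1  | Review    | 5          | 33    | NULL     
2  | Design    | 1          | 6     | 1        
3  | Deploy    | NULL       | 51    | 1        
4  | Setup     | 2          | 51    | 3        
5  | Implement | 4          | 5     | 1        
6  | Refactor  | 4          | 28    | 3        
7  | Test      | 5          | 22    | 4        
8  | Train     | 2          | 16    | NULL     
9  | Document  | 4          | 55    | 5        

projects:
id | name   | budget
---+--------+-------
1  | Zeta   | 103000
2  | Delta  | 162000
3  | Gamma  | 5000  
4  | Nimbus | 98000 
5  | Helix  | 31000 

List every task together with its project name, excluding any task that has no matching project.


INNER JOIN keeps only tasks rows whose project_id matches an id in projects. Walk through each task:
  - task 1 (Review): project_id=5 -> matches Helix
  - task 2 (Design): project_id=1 -> matches Zeta
  - task 3 (Deploy): project_id=NULL, no match -> dropped
  - task 4 (Setup): project_id=2 -> matches Delta
  - task 5 (Implement): project_id=4 -> matches Nimbus
  - task 6 (Refactor): project_id=4 -> matches Nimbus
  - task 7 (Test): project_id=5 -> matches Helix
  - task 8 (Train): project_id=2 -> matches Delta
  - task 9 (Document): project_id=4 -> matches Nimbus
So 1 of 9 rows is dropped.

SQL:
SELECT a.name, b.name AS project
FROM tasks a
INNER JOIN projects b ON a.project_id = b.id

Result:
name      | project
----------+--------
Review    | Helix  
Design    | Zeta   
Setup     | Delta  
Implement | Nimbus 
Refactor  | Nimbus 
Test      | Helix  
Train     | Delta  
Document  | Nimbus 


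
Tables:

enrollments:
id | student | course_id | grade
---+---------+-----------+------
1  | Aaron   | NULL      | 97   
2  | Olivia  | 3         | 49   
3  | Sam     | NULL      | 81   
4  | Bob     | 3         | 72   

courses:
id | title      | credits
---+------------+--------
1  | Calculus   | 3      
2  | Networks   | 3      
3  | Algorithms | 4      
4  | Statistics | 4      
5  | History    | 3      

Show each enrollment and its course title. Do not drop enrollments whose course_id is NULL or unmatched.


LEFT JOIN keeps every row from enrollments (the left table); where course_id has no match in courses, the course columns become NULL. Walk through each enrollment:
  - enrollment 1 (Aaron): course_id=NULL, no match -> kept with NULL
  - enrollment 2 (Olivia): course_id=3 -> matches Algorithms
  - enrollment 3 (Sam): course_id=NULL, no match -> kept with NULL
  - enrollment 4 (Bob): course_id=3 -> matches Algorithms
All 4 rows appear; 2 have NULL course.

SQL:
SELECT a.student, b.title AS course
FROM enrollments a
LEFT JOIN courses b ON a.course_id = b.id

Result:
student | course    
--------+-----------
Aaron   | NULL      
Olivia  | Algorithms
Sam     | NULL      
Bob     | Algorithms


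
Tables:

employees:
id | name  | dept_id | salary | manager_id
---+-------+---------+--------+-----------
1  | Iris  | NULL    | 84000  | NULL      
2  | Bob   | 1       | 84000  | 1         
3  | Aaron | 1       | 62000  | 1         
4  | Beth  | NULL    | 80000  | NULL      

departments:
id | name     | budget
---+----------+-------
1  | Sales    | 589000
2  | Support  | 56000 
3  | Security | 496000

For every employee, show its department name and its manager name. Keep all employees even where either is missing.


Two LEFT JOINs from the same base table employees: one to departments via dept_id, one to employees itself via manager_id. Both are LEFT so every employee is preserved.
Match against departments:
  - employee 1 (Iris): dept_id=NULL, no match -> kept with NULL
  - employee 2 (Bob): dept_id=1 -> matches Sales
  - employee 3 (Aaron): dept_id=1 -> matches Sales
  - employee 4 (Beth): dept_id=NULL, no match -> kept with NULL
Match against employees (self):
  - employee 1 (Iris): manager_id=NULL -> NULL
  - employee 2 (Bob): manager_id=1 -> Iris
  - employee 3 (Aaron): manager_id=1 -> Iris
  - employee 4 (Beth): manager_id=NULL -> NULL

SQL:
SELECT a.name, b.name AS department, c.name AS manager
FROM employees a
LEFT JOIN departments b ON a.dept_id = b.id
LEFT JOIN employees c ON a.manager_id = c.id

Result:
name  | department | manager
------+------------+--------
Iris  | NULL       | NULL   
Bob   | Sales      | Iris   
Aaron | Sales      | Iris   
Beth  | NULL       | NULL   


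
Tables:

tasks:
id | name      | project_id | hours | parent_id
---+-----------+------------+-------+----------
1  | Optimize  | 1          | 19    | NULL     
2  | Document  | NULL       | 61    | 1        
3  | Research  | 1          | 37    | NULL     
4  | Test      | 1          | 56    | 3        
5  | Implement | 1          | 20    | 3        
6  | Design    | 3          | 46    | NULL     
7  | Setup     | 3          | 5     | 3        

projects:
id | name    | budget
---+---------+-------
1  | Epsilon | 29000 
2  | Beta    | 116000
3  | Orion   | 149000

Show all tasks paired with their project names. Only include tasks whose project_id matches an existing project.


INNER JOIN keeps only tasks rows whose project_id matches an id in projects. Walk through each task:
  - task 1 (Optimize): project_id=1 -> matches Epsilon
  - task 2 (Document): project_id=NULL, no match -> dropped
  - task 3 (Research): project_id=1 -> matches Epsilon
  - task 4 (Test): project_id=1 -> matches Epsilon
  - task 5 (Implement): project_id=1 -> matches Epsilon
  - task 6 (Design): project_id=3 -> matches Orion
  - task 7 (Setup): project_id=3 -> matches Orion
So 1 of 7 rows is dropped.

SQL:
SELECT a.name, b.name AS project
FROM tasks a
INNER JOIN projects b ON a.project_id = b.id

Result:
name      | project
----------+--------
Optimize  | Epsilon
Research  | Epsilon
Test      | Epsilon
Implement | Epsilon
Design    | Orion  
Setup     | Orion  


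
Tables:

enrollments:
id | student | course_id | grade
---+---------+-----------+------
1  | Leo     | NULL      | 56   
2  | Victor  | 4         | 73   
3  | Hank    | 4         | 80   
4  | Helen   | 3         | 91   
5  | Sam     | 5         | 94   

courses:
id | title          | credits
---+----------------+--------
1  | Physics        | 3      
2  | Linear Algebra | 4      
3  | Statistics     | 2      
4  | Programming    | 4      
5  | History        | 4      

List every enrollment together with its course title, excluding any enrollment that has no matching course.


INNER JOIN keeps only enrollments rows whose course_id matches an id in courses. Walk through each enrollment:
  - enrollment 1 (Leo): course_id=NULL, no match -> dropped
  - enrollment 2 (Victor): course_id=4 -> matches Programming
  - enrollment 3 (Hank): course_id=4 -> matches Programming
  - enrollment 4 (Helen): course_id=3 -> matches Statistics
  - enrollment 5 (Sam): course_id=5 -> matches History
So 1 of 5 rows is dropped.

SQL:
SELECT a.student, b.title AS course
FROM enrollments a
INNER JOIN courses b ON a.course_id = b.id

Result:
student | course     
--------+------------
Victor  | Programming
Hank    | Programming
Helen   | Statistics 
Sam     | History    


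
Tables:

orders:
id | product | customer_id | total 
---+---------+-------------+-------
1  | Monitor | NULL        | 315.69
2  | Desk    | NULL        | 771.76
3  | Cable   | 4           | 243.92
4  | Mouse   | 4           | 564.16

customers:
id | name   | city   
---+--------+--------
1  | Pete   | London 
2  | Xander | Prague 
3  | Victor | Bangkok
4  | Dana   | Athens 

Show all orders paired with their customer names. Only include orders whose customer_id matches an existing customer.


INNER JOIN keeps only orders rows whose customer_id matches an id in customers. Walk through each order:
  - order 1 (Monitor): customer_id=NULL, no match -> dropped
  - order 2 (Desk): customer_id=NULL, no match -> dropped
  - order 3 (Cable): customer_id=4 -> matches Dana
  - order 4 (Mouse): customer_id=4 -> matches Dana
So 2 of 4 rows are dropped.

SQL:
SELECT a.product, b.name AS customer
FROM orders a
INNER JOIN customers b ON a.customer_id = b.id

Result:
product | customer
--------+---------
Cable   | Dana    
Mouse   | Dana    


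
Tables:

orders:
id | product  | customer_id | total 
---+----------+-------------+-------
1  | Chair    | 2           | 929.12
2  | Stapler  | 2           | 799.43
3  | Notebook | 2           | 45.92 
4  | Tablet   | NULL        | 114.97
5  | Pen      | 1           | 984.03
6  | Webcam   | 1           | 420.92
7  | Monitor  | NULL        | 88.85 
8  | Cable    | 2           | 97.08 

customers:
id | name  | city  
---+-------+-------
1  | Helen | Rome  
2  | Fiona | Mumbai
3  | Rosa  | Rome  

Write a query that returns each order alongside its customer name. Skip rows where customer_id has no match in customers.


INNER JOIN keeps only orders rows whose customer_id matches an id in customers. Walk through each order:
  - order 1 (Chair): customer_id=2 -> matches Fiona
  - order 2 (Stapler): customer_id=2 -> matches Fiona
  - order 3 (Notebook): customer_id=2 -> matches Fiona
  - order 4 (Tablet): customer_id=NULL, no match -> dropped
  - order 5 (Pen): customer_id=1 -> matches Helen
  - order 6 (Webcam): customer_id=1 -> matches Helen
  - order 7 (Monitor): customer_id=NULL, no match -> dropped
  - order 8 (Cable): customer_id=2 -> matches Fiona
So 2 of 8 rows are dropped.

SQL:
SELECT a.product, b.name AS customer
FROM orders a
INNER JOIN customers b ON a.customer_id = b.id

Result:
product  | customer
---------+---------
Chair    | Fiona   
Stapler  | Fiona   
Notebook | Fiona   
Pen      | Helen   
Webcam   | Helen   
Cable    | Fiona   


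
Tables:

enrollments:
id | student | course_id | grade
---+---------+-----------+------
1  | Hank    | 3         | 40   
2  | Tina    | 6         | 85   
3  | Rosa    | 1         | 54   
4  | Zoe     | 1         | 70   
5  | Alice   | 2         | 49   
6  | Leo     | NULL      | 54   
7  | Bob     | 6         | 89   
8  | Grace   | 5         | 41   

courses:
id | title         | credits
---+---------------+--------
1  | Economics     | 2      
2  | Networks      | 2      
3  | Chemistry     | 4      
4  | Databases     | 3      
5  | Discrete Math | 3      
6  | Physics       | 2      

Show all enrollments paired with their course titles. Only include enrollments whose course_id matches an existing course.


INNER JOIN keeps only enrollments rows whose course_id matches an id in courses. Walk through each enrollment:
  - enrollment 1 (Hank): course_id=3 -> matches Chemistry
  - enrollment 2 (Tina): course_id=6 -> matches Physics
  - enrollment 3 (Rosa): course_id=1 -> matches Economics
  - enrollment 4 (Zoe): course_id=1 -> matches Economics
  - enrollment 5 (Alice): course_id=2 -> matches Networks
  - enrollment 6 (Leo): course_id=NULL, no match -> dropped
  - enrollment 7 (Bob): course_id=6 -> matches Physics
  - enrollment 8 (Grace): course_id=5 -> matches Discrete Math
So 1 of 8 rows is dropped.

SQL:
SELECT a.student, b.title AS course
FROM enrollments a
INNER JOIN courses b ON a.course_id = b.id

Result:
student | course       
--------+--------------
Hank    | Chemistry    
Tina    | Physics      
Rosa    | Economics    
Zoe     | Economics    
Alice   | Networks     
Bob     | Physics      
Grace   | Discrete Math


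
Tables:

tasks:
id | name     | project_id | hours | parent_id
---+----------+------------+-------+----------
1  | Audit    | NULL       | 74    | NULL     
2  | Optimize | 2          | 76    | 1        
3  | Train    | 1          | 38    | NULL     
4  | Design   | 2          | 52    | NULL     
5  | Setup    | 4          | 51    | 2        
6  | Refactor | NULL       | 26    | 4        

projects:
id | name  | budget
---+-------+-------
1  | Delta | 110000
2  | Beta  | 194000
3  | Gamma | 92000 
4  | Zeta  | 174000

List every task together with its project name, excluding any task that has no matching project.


INNER JOIN keeps only tasks rows whose project_id matches an id in projects. Walk through each task:
  - task 1 (Audit): project_id=NULL, no match -> dropped
  - task 2 (Optimize): project_id=2 -> matches Beta
  - task 3 (Train): project_id=1 -> matches Delta
  - task 4 (Design): project_id=2 -> matches Beta
  - task 5 (Setup): project_id=4 -> matches Zeta
  - task 6 (Refactor): project_id=NULL, no match -> dropped
So 2 of 6 rows are dropped.

SQL:
SELECT a.name, b.name AS project
FROM tasks a
INNER JOIN projects b ON a.project_id = b.id

Result:
name     | project
---------+--------
Optimize | Beta   
Train    | Delta  
Design   | Beta   
Setup    | Zeta   


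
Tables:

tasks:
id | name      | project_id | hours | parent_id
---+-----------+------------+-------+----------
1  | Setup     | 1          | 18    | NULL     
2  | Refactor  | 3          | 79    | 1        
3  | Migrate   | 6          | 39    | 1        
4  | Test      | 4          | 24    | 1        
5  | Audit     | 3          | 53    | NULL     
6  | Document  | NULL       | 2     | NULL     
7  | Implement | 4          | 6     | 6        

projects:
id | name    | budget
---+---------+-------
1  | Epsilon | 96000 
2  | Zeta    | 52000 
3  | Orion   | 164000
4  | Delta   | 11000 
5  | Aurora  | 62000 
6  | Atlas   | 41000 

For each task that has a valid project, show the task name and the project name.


INNER JOIN keeps only tasks rows whose project_id matches an id in projects. Walk through each task:
  - task 1 (Setup): project_id=1 -> matches Epsilon
  - task 2 (Refactor): project_id=3 -> matches Orion
  - task 3 (Migrate): project_id=6 -> matches Atlas
  - task 4 (Test): project_id=4 -> matches Delta
  - task 5 (Audit): project_id=3 -> matches Orion
  - task 6 (Document): project_id=NULL, no match -> dropped
  - task 7 (Implement): project_id=4 -> matches Delta
So 1 of 7 rows is dropped.

SQL:
SELECT a.name, b.name AS project
FROM tasks a
INNER JOIN projects b ON a.project_id = b.id

Result:
name      | project
----------+--------
Setup     | Epsilon
Refactor  | Orion  
Migrate   | Atlas  
Test      | Delta  
Audit     | Orion  
Implement | Delta  


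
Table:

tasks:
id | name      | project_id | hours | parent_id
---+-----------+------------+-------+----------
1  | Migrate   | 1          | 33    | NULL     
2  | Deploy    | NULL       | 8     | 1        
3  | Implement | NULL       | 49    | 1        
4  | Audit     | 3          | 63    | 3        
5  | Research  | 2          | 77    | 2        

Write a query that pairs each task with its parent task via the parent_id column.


This is a self-join: tasks is joined to a second copy of itself, matching each row's parent_id to another row's id. Use LEFT JOIN so rows with parent_id=NULL are kept.
  - task 1 (Migrate): parent_id=NULL -> NULL
  - task 2 (Deploy): parent_id=1 -> Migrate
  - task 3 (Implement): parent_id=1 -> Migrate
  - task 4 (Audit): parent_id=3 -> Implement
  - task 5 (Research): parent_id=2 -> Deploy

SQL:
SELECT a.name AS item, b.name AS parent
FROM tasks a
LEFT JOIN tasks b ON a.parent_id = b.id

Result:
item      | parent   
----------+----------
Migrate   | NULL     
Deploy    | Migrate  
Implement | Migrate  
Audit     | Implement
Research  | Deploy   


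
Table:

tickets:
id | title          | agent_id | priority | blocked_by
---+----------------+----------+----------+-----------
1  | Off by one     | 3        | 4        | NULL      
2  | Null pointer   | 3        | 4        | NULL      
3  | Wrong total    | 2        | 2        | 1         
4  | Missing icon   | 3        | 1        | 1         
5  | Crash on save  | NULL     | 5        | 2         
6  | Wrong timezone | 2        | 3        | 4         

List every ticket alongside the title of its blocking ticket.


This is a self-join: tickets is joined to a second copy of itself, matching each row's blocked_by to another row's id. Use LEFT JOIN so rows with blocked_by=NULL are kept.
  - ticket 1 (Off by one): blocked_by=NULL -> NULL
  - ticket 2 (Null pointer): blocked_by=NULL -> NULL
  - ticket 3 (Wrong total): blocked_by=1 -> Off by one
  - ticket 4 (Missing icon): blocked_by=1 -> Off by one
  - ticket 5 (Crash on save): blocked_by=2 -> Null pointer
  - ticket 6 (Wrong timezone): blocked_by=4 -> Missing icon

SQL:
SELECT a.title AS item, b.title AS blocked_by
FROM tickets a
LEFT JOIN tickets b ON a.blocked_by = b.id

Result:
item           | blocked_by  
---------------+-------------
Off by one     | NULL        
Null pointer   | NULL        
Wrong total    | Off by one  
Missing icon   | Off by one  
Crash on save  | Null pointer
Wrong timezone | Missing icon


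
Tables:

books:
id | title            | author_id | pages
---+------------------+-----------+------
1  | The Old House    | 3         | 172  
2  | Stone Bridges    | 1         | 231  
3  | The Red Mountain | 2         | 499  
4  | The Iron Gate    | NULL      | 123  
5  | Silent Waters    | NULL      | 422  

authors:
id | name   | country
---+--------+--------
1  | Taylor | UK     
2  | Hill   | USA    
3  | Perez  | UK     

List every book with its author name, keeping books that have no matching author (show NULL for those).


LEFT JOIN keeps every row from books (the left table); where author_id has no match in authors, the author columns become NULL. Walk through each book:
  - book 1 (The Old House): author_id=3 -> matches Perez
  - book 2 (Stone Bridges): author_id=1 -> matches Taylor
  - book 3 (The Red Mountain): author_id=2 -> matches Hill
  - book 4 (The Iron Gate): author_id=NULL, no match -> kept with NULL
  - book 5 (Silent Waters): author_id=NULL, no match -> kept with NULL
All 5 rows appear; 2 have NULL author.

SQL:
SELECT a.title, b.name AS author
FROM books a
LEFT JOIN authors b ON a.author_id = b.id

Result:
title            | author
-----------------+-------
The Old House    | Perez 
Stone Bridges    | Taylor
The Red Mountain | Hill  
The Iron Gate    | NULL  
Silent Waters    | NULL  


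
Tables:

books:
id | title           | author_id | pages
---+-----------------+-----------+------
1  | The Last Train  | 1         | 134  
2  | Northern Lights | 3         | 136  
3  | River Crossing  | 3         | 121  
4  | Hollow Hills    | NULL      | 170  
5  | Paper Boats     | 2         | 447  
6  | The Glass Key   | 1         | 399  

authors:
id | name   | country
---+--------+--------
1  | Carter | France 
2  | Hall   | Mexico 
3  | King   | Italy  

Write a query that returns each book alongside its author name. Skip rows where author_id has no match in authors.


INNER JOIN keeps only books rows whose author_id matches an id in authors. Walk through each book:
  - book 1 (The Last Train): author_id=1 -> matches Carter
  - book 2 (Northern Lights): author_id=3 -> matches King
  - book 3 (River Crossing): author_id=3 -> matches King
  - book 4 (Hollow Hills): author_id=NULL, no match -> dropped
  - book 5 (Paper Boats): author_id=2 -> matches Hall
  - book 6 (The Glass Key): author_id=1 -> matches Carter
So 1 of 6 rows is dropped.

SQL:
SELECT a.title, b.name AS author
FROM books a
INNER JOIN authors b ON a.author_id = b.id

Result:
title           | author
----------------+-------
The Last Train  | Carter
Northern Lights | King  
River Crossing  | King  
Paper Boats     | Hall  
The Glass Key   | Carter


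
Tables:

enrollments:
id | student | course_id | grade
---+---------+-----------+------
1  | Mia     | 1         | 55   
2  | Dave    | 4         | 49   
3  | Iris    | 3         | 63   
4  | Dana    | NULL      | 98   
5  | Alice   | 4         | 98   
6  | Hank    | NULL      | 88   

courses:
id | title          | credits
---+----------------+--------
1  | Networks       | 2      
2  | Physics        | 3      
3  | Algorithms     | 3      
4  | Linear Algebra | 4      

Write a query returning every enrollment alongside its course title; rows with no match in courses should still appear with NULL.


LEFT JOIN keeps every row from enrollments (the left table); where course_id has no match in courses, the course columns become NULL. Walk through each enrollment:
  - enrollment 1 (Mia): course_id=1 -> matches Networks
  - enrollment 2 (Dave): course_id=4 -> matches Linear Algebra
  - enrollment 3 (Iris): course_id=3 -> matches Algorithms
  - enrollment 4 (Dana): course_id=NULL, no match -> kept with NULL
  - enrollment 5 (Alice): course_id=4 -> matches Linear Algebra
  - enrollment 6 (Hank): course_id=NULL, no match -> kept with NULL
All 6 rows appear; 2 have NULL course.

SQL:
SELECT a.student, b.title AS course
FROM enrollments a
LEFT JOIN courses b ON a.course_id = b.id

Result:
student | course        
--------+---------------
Mia     | Networks      
Dave    | Linear Algebra
Iris    | Algorithms    
Dana    | NULL          
Alice   | Linear Algebra
Hank    | NULL          


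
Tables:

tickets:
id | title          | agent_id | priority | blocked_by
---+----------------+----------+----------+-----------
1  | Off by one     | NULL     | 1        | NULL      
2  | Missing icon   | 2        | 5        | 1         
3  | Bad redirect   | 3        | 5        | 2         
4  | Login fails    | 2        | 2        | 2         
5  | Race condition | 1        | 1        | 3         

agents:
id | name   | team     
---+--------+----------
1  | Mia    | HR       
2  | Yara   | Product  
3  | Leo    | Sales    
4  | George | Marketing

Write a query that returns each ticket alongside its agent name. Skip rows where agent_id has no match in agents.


INNER JOIN keeps only tickets rows whose agent_id matches an id in agents. Walk through each ticket:
  - ticket 1 (Off by one): agent_id=NULL, no match -> dropped
  - ticket 2 (Missing icon): agent_id=2 -> matches Yara
  - ticket 3 (Bad redirect): agent_id=3 -> matches Leo
  - ticket 4 (Login fails): agent_id=2 -> matches Yara
  - ticket 5 (Race condition): agent_id=1 -> matches Mia
So 1 of 5 rows is dropped.

SQL:
SELECT a.title, b.name AS agent
FROM tickets a
INNER JOIN agents b ON a.agent_id = b.id

Result:
title          | agent
---------------+------
Missing icon   | Yara 
Bad redirect   | Leo  
Login fails    | Yara 
Race condition | Mia  


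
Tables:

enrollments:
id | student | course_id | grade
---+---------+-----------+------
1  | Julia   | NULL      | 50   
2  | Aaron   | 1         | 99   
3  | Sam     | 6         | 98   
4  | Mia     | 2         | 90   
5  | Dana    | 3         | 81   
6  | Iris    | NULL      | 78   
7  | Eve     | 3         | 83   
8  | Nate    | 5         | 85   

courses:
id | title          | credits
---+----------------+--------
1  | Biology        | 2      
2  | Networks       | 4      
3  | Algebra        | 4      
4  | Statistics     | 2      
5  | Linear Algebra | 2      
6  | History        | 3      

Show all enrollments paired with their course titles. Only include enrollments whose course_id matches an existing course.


INNER JOIN keeps only enrollments rows whose course_id matches an id in courses. Walk through each enrollment:
  - enrollment 1 (Julia): course_id=NULL, no match -> dropped
  - enrollment 2 (Aaron): course_id=1 -> matches Biology
  - enrollment 3 (Sam): course_id=6 -> matches History
  - enrollment 4 (Mia): course_id=2 -> matches Networks
  - enrollment 5 (Dana): course_id=3 -> matches Algebra
  - enrollment 6 (Iris): course_id=NULL, no match -> dropped
  - enrollment 7 (Eve): course_id=3 -> matches Algebra
  - enrollment 8 (Nate): course_id=5 -> matches Linear Algebra
So 2 of 8 rows are dropped.

SQL:
SELECT a.student, b.title AS course
FROM enrollments a
INNER JOIN courses b ON a.course_id = b.id

Result:
student | course        
--------+---------------
Aaron   | Biology       
Sam     | History       
Mia     | Networks      
Dana    | Algebra       
Eve     | Algebra       
Nate    | Linear Algebra


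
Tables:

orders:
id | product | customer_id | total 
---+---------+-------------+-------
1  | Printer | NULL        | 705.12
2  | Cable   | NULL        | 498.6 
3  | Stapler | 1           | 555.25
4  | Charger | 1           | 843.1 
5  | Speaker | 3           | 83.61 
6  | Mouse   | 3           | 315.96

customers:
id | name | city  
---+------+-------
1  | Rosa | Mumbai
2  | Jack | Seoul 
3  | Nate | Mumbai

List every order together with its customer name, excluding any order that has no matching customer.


INNER JOIN keeps only orders rows whose customer_id matches an id in customers. Walk through each order:
  - order 1 (Printer): customer_id=NULL, no match -> dropped
  - order 2 (Cable): customer_id=NULL, no match -> dropped
  - order 3 (Stapler): customer_id=1 -> matches Rosa
  - order 4 (Charger): customer_id=1 -> matches Rosa
  - order 5 (Speaker): customer_id=3 -> matches Nate
  - order 6 (Mouse): customer_id=3 -> matches Nate
So 2 of 6 rows are dropped.

SQL:
SELECT a.product, b.name AS customer
FROM orders a
INNER JOIN customers b ON a.customer_id = b.id

Result:
product | customer
--------+---------
Stapler | Rosa    
Charger | Rosa    
Speaker | Nate    
Mouse   | Nate    


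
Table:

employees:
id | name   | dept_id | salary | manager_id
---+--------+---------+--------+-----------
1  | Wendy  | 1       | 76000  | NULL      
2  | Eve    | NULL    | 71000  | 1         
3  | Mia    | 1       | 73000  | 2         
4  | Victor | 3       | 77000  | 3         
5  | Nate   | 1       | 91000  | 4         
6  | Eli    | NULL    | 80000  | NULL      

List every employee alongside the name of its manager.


This is a self-join: employees is joined to a second copy of itself, matching each row's manager_id to another row's id. Use LEFT JOIN so rows with manager_id=NULL are kept.
  - employee 1 (Wendy): manager_id=NULL -> NULL
  - employee 2 (Eve): manager_id=1 -> Wendy
  - employee 3 (Mia): manager_id=2 -> Eve
  - employee 4 (Victor): manager_id=3 -> Mia
  - employee 5 (Nate): manager_id=4 -> Victor
  - employee 6 (Eli): manager_id=NULL -> NULL

SQL:
SELECT a.name AS item, b.name AS manager
FROM employees a
LEFT JOIN employees b ON a.manager_id = b.id

Result:
item   | manager
-------+--------
Wendy  | NULL   
Eve    | Wendy  
Mia    | Eve    
Victor | Mia    
Nate   | Victor 
Eli    | NULL   


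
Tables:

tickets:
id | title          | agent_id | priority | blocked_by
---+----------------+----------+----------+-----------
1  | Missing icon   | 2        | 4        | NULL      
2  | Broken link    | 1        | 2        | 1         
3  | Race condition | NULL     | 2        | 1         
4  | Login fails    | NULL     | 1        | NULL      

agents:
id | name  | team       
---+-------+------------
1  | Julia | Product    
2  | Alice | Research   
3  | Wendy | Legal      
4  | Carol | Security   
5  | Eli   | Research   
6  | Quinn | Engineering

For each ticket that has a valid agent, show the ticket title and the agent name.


INNER JOIN keeps only tickets rows whose agent_id matches an id in agents. Walk through each ticket:
  - ticket 1 (Missing icon): agent_id=2 -> matches Alice
  - ticket 2 (Broken link): agent_id=1 -> matches Julia
  - ticket 3 (Race condition): agent_id=NULL, no match -> dropped
  - ticket 4 (Login fails): agent_id=NULL, no match -> dropped
So 2 of 4 rows are dropped.

SQL:
SELECT a.title, b.name AS agent
FROM tickets a
INNER JOIN agents b ON a.agent_id = b.id

Result:
title        | agent
-------------+------
Missing icon | Alice
Broken link  | Julia


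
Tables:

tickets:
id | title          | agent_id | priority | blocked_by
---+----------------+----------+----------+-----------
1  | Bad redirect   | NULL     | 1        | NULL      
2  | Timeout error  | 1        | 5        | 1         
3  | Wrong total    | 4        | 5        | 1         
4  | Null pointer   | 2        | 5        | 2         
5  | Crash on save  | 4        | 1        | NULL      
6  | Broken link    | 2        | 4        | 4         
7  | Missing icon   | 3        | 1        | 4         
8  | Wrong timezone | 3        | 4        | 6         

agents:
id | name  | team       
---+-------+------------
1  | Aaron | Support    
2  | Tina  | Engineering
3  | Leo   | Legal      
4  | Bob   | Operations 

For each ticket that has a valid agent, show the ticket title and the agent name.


INNER JOIN keeps only tickets rows whose agent_id matches an id in agents. Walk through each ticket:
  - ticket 1 (Bad redirect): agent_id=NULL, no match -> dropped
  - ticket 2 (Timeout error): agent_id=1 -> matches Aaron
  - ticket 3 (Wrong total): agent_id=4 -> matches Bob
  - ticket 4 (Null pointer): agent_id=2 -> matches Tina
  - ticket 5 (Crash on save): agent_id=4 -> matches Bob
  - ticket 6 (Broken link): agent_id=2 -> matches Tina
  - ticket 7 (Missing icon): agent_id=3 -> matches Leo
  - ticket 8 (Wrong timezone): agent_id=3 -> matches Leo
So 1 of 8 rows is dropped.

SQL:
SELECT a.title, b.name AS agent
FROM tickets a
INNER JOIN agents b ON a.agent_id = b.id

Result:
title          | agent
---------------+------
Timeout error  | Aaron
Wrong total    | Bob  
Null pointer   | Tina 
Crash on save  | Bob  
Broken link    | Tina 
Missing icon   | Leo  
Wrong timezone | Leo  


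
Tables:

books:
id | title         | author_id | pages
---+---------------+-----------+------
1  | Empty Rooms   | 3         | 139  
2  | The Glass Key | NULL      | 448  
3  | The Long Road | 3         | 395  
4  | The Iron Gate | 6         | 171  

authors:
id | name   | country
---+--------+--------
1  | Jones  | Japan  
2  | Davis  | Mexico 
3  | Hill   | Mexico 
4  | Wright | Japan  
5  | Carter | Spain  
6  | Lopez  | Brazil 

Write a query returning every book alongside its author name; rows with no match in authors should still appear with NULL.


LEFT JOIN keeps every row from books (the left table); where author_id has no match in authors, the author columns become NULL. Walk through each book:
  - book 1 (Empty Rooms): author_id=3 -> matches Hill
  - book 2 (The Glass Key): author_id=NULL, no match -> kept with NULL
  - book 3 (The Long Road): author_id=3 -> matches Hill
  - book 4 (The Iron Gate): author_id=6 -> matches Lopez
All 4 rows appear; 1 has NULL author.

SQL:
SELECT a.title, b.name AS author
FROM books a
LEFT JOIN authors b ON a.author_id = b.id

Result:
title         | author
--------------+-------
Empty Rooms   | Hill  
The Glass Key | NULL  
The Long Road | Hill  
The Iron Gate | Lopez 


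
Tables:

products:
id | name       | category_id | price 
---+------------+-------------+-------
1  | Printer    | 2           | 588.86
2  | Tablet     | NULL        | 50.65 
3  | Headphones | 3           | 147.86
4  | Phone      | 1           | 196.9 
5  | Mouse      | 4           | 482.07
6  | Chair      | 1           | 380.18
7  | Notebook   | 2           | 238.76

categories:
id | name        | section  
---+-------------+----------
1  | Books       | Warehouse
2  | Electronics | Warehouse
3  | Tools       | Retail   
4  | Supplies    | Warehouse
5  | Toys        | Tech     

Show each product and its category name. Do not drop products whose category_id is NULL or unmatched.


LEFT JOIN keeps every row from products (the left table); where category_id has no match in categories, the category columns become NULL. Walk through each product:
  - product 1 (Printer): category_id=2 -> matches Electronics
  - product 2 (Tablet): category_id=NULL, no match -> kept with NULL
  - product 3 (Headphones): category_id=3 -> matches Tools
  - product 4 (Phone): category_id=1 -> matches Books
  - product 5 (Mouse): category_id=4 -> matches Supplies
  - product 6 (Chair): category_id=1 -> matches Books
  - product 7 (Notebook): category_id=2 -> matches Electronics
All 7 rows appear; 1 has NULL category.

SQL:
SELECT a.name, b.name AS category
FROM products a
LEFT JOIN categories b ON a.category_id = b.id

Result:
name       | category   
-----------+------------
Printer    | Electronics
Tablet     | NULL       
Headphones | Tools      
Phone      | Books      
Mouse      | Supplies   
Chair      | Books      
Notebook   | Electronics


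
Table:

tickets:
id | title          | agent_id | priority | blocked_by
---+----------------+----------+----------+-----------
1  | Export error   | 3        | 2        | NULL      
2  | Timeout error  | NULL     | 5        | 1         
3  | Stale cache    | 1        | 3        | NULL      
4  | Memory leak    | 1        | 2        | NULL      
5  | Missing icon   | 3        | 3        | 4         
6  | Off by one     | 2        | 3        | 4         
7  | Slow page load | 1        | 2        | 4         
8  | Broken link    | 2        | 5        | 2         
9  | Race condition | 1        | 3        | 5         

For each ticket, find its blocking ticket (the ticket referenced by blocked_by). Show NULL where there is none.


This is a self-join: tickets is joined to a second copy of itself, matching each row's blocked_by to another row's id. Use LEFT JOIN so rows with blocked_by=NULL are kept.
  - ticket 1 (Export error): blocked_by=NULL -> NULL
  - ticket 2 (Timeout error): blocked_by=1 -> Export error
  - ticket 3 (Stale cache): blocked_by=NULL -> NULL
  - ticket 4 (Memory leak): blocked_by=NULL -> NULL
  - ticket 5 (Missing icon): blocked_by=4 -> Memory leak
  - ticket 6 (Off by one): blocked_by=4 -> Memory leak
  - ticket 7 (Slow page load): blocked_by=4 -> Memory leak
  - ticket 8 (Broken link): blocked_by=2 -> Timeout error
  - ticket 9 (Race condition): blocked_by=5 -> Missing icon

SQL:
SELECT a.title AS item, b.title AS blocked_by
FROM tickets a
LEFT JOIN tickets b ON a.blocked_by = b.id

Result:
item           | blocked_by   
---------------+--------------
Export error   | NULL         
Timeout error  | Export error 
Stale cache    | NULL         
Memory leak    | NULL         
Missing icon   | Memory leak  
Off by one     | Memory leak  
Slow page load | Memory leak  
Broken link    | Timeout error
Race condition | Missing icon 
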